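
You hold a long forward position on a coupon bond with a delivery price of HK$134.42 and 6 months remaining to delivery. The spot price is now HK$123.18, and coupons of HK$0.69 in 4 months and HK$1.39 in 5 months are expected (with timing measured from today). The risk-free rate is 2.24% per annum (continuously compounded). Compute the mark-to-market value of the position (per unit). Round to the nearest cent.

-HK$11.80

PV(remaining coupons) I = 0.69·e^(−0.0224·4/12) + 1.39·e^(−0.0224·5/12) = 2.0620
Current forward F = (S − I)·e^(rT) = (123.18 − 2.0620)·e^(0.0224·6/12) = 121.1180 × 1.011263 = 122.4822
Value (long) = (F − K)·e^(−rT) = (122.4822 − 134.42) × 0.988862 = -11.8048
Value = -HK$11.80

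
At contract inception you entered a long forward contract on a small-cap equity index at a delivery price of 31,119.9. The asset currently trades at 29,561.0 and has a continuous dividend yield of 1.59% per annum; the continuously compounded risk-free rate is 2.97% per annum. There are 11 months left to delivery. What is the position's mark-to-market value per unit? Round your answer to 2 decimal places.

Current fair forward for the remaining 11 months: F = S·e^((r − q)·T), (r − q) = 0.0297 − 0.0159 = 0.0138
F = 29561.0 · e^(0.0138 × 11/12) = 29561.0 × 1.01273035 = 29937.3219
Value of long forward = (F − K)·e^(−rT) = (29937.3219 − 31119.9) · e^(−0.0297·11/12)
= -1182.5781 × 0.97314226 = -1150.82

-1150.82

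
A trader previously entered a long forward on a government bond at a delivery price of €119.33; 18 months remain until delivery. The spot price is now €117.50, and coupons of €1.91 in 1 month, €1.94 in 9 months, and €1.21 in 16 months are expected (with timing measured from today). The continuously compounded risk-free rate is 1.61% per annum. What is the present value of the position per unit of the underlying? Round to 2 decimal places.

-€3.99

PV(remaining coupons) I = 1.91·e^(−0.0161·1/12) + 1.94·e^(−0.0161·9/12) + 1.21·e^(−0.0161·16/12) = 5.0085
Current forward F = (S − I)·e^(rT) = (117.50 − 5.0085)·e^(0.0161·18/12) = 112.4915 × 1.024444 = 115.2412
Value (long) = (F − K)·e^(−rT) = (115.2412 − 119.33) × 0.976139 = -3.9912
Value = -€3.99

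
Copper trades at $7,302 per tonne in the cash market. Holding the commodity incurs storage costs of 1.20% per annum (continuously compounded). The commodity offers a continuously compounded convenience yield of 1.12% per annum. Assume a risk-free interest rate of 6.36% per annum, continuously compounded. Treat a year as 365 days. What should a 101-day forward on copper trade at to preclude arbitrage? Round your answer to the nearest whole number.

$7,433 per tonne

Net carry = r + u − y = 0.0636 + 0.0120 − 0.0112 = 0.0644
F = S·e^((r+u−y)T) = 7302 · e^(0.0644 × 101/365) = 7302 · e^0.017820
= 7302 × 1.017980 = $7,433 per tonne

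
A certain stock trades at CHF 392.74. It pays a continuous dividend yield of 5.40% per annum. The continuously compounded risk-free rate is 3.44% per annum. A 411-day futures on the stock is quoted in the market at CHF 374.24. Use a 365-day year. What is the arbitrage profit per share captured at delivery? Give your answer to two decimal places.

Fair futures: F* = S·e^(carry·T), with carry = (r − q) = 0.0344 − 0.0540 = -0.0196
F* = 392.74 · e^(-0.0196 × 411/365) = 392.74 · e^-0.022070 = 392.74 × 0.978172 = CHF 384.1673
Market CHF 374.24 < fair CHF 384.1673: forward underpriced → reverse cash-and-carry (short spot, go long the forward).
At maturity, profit = |F_mkt − F*| = |374.24 − 384.1673| = CHF 9.93 per share

CHF 9.93 per share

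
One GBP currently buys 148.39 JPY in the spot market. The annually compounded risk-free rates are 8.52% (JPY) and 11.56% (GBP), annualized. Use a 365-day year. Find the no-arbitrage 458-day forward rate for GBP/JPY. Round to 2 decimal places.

143.33

By covered interest parity, F = S · (1+r_JPY)^T / (1+r_GBP)^T
= 148.39 × 1.108045 / 1.147132 = 148.39 × 0.965926
F = 143.33 JPY per GBP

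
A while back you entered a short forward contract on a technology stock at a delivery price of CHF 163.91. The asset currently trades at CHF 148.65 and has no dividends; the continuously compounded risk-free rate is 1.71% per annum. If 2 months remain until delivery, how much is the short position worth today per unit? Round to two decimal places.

CHF 14.79

Current fair forward for the remaining 2 months: F = S·e^(r·T), r = 0.0171
F = 148.65 · e^(0.0171 × 2/12) = 148.65 × 1.002854 = 149.0742
Value of long forward = (F − K)·e^(−rT) = (149.0742 − 163.91) · e^(−0.0171·2/12)
= -14.8358 × 0.997154 = -14.79
Short position value = −(long value) = CHF 14.79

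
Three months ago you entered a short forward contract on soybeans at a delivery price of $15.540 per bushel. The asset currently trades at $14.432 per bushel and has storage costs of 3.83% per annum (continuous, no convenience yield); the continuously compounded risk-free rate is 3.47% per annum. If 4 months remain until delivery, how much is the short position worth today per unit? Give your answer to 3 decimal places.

Current fair forward for the remaining 4 months: F = S·e^((r + u)·T), (r + u) = 0.0347 + 0.0383 = 0.0730
F = 14.432 · e^(0.0730 × 4/12) = 14.432 × 1.024632 = 14.7875
Value of long forward = (F − K)·e^(−rT) = (14.7875 − 15.540) · e^(−0.0347·4/12)
= -0.7525 × 0.988500 = -0.744
Short position value = −(long value) = $0.744

$0.744 per bushel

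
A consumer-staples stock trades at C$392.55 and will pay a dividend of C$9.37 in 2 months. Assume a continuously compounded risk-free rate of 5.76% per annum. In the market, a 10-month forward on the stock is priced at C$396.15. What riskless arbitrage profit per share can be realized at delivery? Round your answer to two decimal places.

C$5.97 per share

PV(dividends) I = 9.37·e^(−0.0576·2/12) = 9.2805
Fair forward F* = (S − I)·e^(rT) = (392.55 − 9.2805)·e^0.048000 = 383.2695 × 1.049171 = 402.1152
Market C$396.15 < fair 402.1152: forward underpriced → reverse cash-and-carry (short the stock, invest proceeds at r, pay the dividends, go long the forward).
Profit at T = |F_mkt − F*| = |396.15 − 402.1152| = C$5.97 per share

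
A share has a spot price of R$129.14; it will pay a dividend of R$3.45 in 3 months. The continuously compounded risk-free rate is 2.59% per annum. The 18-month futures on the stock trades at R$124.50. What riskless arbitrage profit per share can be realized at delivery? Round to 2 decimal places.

R$6.19 per share

PV(dividends) I = 3.45·e^(−0.0259·3/12) = 3.4277
Fair futures F* = (S − I)·e^(rT) = (129.14 − 3.4277)·e^0.038850 = 125.7123 × 1.039615 = 130.6924
Market R$124.50 < fair 130.6924: forward underpriced → reverse cash-and-carry (short the stock, invest proceeds at r, pay the dividends, go long the forward).
Profit at T = |F_mkt − F*| = |124.50 − 130.6924| = R$6.19 per share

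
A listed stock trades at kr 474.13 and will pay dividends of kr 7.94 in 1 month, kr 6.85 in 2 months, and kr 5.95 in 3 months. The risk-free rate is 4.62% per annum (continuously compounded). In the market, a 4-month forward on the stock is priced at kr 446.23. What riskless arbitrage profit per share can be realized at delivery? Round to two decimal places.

PV(dividends) I = 7.94·e^(−0.0462·1/12) + 6.85·e^(−0.0462·2/12) + 5.95·e^(−0.0462·3/12) = 20.5886
Fair forward F* = (S − I)·e^(rT) = (474.13 − 20.5886)·e^0.015400 = 453.5414 × 1.015519 = 460.5799
Market kr 446.23 < fair 460.5799: forward underpriced → reverse cash-and-carry (short the stock, invest proceeds at r, pay the dividends, go long the forward).
Profit at T = |F_mkt − F*| = |446.23 − 460.5799| = kr 14.35 per share

kr 14.35 per share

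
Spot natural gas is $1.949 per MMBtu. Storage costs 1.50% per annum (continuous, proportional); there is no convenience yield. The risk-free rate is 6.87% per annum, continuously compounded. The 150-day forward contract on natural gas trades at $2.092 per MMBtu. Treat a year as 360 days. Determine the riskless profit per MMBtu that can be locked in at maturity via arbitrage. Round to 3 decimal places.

Fair forward: F* = S·e^(carry·T), with carry = (r + u) = 0.0687 + 0.0150 = 0.0837
F* = 1.949 · e^(0.0837 × 150/360) = 1.949 · e^0.034875 = 1.949 × 1.035490 = $2.0182
Market $2.092 > fair $2.0182: forward overpriced → cash-and-carry (buy spot, short the forward).
At maturity, profit = |F_mkt − F*| = |2.092 − 2.0182| = $0.074 per MMBtu

$0.074 per MMBtu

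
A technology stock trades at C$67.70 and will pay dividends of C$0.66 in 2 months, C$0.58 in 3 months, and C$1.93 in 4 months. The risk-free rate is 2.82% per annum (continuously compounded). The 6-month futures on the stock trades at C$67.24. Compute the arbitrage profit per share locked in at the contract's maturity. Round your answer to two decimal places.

PV(dividends) I = 0.66·e^(−0.0282·2/12) + 0.58·e^(−0.0282·3/12) + 1.93·e^(−0.0282·4/12) = 3.1448
Fair futures F* = (S − I)·e^(rT) = (67.70 − 3.1448)·e^0.014100 = 64.5552 × 1.014200 = 65.4719
Market C$67.24 > fair 65.4719: forward overpriced → cash-and-carry (borrow at r, buy the stock and collect the dividends, short the forward).
Profit at T = |F_mkt − F*| = |67.24 − 65.4719| = C$1.77 per share

C$1.77 per share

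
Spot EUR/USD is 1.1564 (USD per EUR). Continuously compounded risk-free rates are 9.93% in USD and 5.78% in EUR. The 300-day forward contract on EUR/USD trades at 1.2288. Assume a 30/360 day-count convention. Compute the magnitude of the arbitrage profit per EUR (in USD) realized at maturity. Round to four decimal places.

Fair forward: F* = S·e^(carry·T), with carry = (r_USD − r_EUR) = 0.0993 − 0.0578 = 0.0415
F* = 1.1564 · e^(0.0415 × 300/360) = 1.1564 · e^0.034583 = 1.1564 × 1.035188 = 1.1971
Market 1.2288 > fair 1.1971: forward overpriced → cash-and-carry (buy spot, short the forward).
At maturity, profit = |F_mkt − F*| = |1.2288 − 1.1971| = 0.0317 per EUR (in USD)

0.0317 per EUR (in USD)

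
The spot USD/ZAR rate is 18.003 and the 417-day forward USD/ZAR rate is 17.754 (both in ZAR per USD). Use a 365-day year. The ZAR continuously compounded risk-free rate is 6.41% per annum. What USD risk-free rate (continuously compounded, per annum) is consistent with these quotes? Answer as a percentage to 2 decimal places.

7.63%

F = S·e^((r_ZAR − r_USD)T) ⇒ r_USD = r_ZAR − ln(F/S)/T
ln(17.754/18.003) = -0.013928; /(417/365) = -0.012191
r_USD = 0.0641 + 0.012191 = 0.076291
r_USD = 7.63%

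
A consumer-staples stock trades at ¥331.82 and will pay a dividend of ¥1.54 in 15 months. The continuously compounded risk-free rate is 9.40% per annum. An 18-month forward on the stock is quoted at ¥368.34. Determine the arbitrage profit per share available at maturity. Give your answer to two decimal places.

PV(dividends) I = 1.54·e^(−0.0940·15/12) = 1.3693
Fair forward F* = (S − I)·e^(rT) = (331.82 − 1.3693)·e^0.141000 = 330.4507 × 1.151425 = 380.4892
Market ¥368.34 < fair 380.4892: forward underpriced → reverse cash-and-carry (short the stock, invest proceeds at r, pay the dividends, go long the forward).
Profit at T = |F_mkt − F*| = |368.34 − 380.4892| = ¥12.15 per share

¥12.15 per share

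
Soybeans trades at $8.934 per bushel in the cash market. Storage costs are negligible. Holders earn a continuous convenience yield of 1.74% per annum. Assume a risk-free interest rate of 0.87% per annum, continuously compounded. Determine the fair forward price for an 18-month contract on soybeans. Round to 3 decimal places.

$8.818 per bushel

Net carry = r + u − y = 0.0087 + 0.0000 − 0.0174 = -0.0087
F = S·e^((r+u−y)T) = 8.934 · e^(-0.0087 × 18/12) = 8.934 · e^-0.013050
= 8.934 × 0.987035 = $8.818 per bushel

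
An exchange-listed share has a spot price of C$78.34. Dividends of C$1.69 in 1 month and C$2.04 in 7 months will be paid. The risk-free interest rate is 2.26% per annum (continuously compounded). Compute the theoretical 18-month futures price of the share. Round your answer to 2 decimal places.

PV(dividends) I = 1.69·e^(−0.0226·1/12) + 2.04·e^(−0.0226·7/12)
I = 1.6868 + 2.0133 = 3.7001
F = (S − I)·e^(rT) = (78.34 − 3.7001) · e^(0.0226·18/12)
= 74.6399 · e^0.033900 = 74.6399 × 1.034481 = C$77.21

C$77.21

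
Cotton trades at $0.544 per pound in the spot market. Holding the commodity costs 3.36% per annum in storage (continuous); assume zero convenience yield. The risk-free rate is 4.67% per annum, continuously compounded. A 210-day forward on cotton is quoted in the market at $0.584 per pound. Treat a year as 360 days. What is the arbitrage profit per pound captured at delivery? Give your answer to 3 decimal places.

Fair forward: F* = S·e^(carry·T), with carry = (r + u) = 0.0467 + 0.0336 = 0.0803
F* = 0.544 · e^(0.0803 × 210/360) = 0.544 · e^0.046842 = 0.544 × 1.047956 = $0.5701
Market $0.584 > fair $0.5701: forward overpriced → cash-and-carry (buy spot, short the forward).
At maturity, profit = |F_mkt − F*| = |0.584 − 0.5701| = $0.014 per pound

$0.014 per pound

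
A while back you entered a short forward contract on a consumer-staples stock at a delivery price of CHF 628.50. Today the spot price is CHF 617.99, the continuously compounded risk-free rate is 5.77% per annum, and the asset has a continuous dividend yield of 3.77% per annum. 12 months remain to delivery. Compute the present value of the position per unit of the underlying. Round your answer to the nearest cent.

-CHF 1.86

Current fair forward for the remaining 12 months: F = S·e^((r − q)·T), (r − q) = 0.0577 − 0.0377 = 0.0200
F = 617.99 · e^(0.0200 × 12/12) = 617.99 × 1.020201 = 630.4740
Value of long forward = (F − K)·e^(−rT) = (630.4740 − 628.50) · e^(−0.0577·12/12)
= 1.9740 × 0.943933 = 1.86
Short position value = −(long value) = -CHF 1.86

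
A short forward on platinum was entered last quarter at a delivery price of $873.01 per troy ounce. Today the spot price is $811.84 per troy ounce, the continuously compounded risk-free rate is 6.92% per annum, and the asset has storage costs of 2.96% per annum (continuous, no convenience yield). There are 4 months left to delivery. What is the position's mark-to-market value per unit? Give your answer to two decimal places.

Current fair forward for the remaining 4 months: F = S·e^((r + u)·T), (r + u) = 0.0692 + 0.0296 = 0.0988
F = 811.84 · e^(0.0988 × 4/12) = 811.84 × 1.033482 = 839.0220
Value of long forward = (F − K)·e^(−rT) = (839.0220 − 873.01) · e^(−0.0692·4/12)
= -33.9880 × 0.977197 = -33.21
Short position value = −(long value) = $33.21

$33.21 per troy ounce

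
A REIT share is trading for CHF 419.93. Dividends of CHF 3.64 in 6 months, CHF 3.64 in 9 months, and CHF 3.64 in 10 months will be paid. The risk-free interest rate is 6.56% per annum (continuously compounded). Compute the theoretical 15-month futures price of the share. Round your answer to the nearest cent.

PV(dividends) I = 3.64·e^(−0.0656·6/12) + 3.64·e^(−0.0656·9/12) + 3.64·e^(−0.0656·10/12)
I = 3.5225 + 3.4652 + 3.4464 = 10.4341
F = (S − I)·e^(rT) = (419.93 − 10.4341) · e^(0.0656·15/12)
= 409.4959 · e^0.082000 = 409.4959 × 1.085456 = CHF 444.49

CHF 444.49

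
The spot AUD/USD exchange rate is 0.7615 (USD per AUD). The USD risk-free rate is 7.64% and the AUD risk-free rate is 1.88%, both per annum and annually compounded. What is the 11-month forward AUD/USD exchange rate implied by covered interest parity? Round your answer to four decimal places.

0.8009

By covered interest parity, F = S · (1+r_USD)^T / (1+r_AUD)^T
= 0.7615 × 1.069816 / 1.017220 = 0.7615 × 1.051706
F = 0.8009 USD per AUD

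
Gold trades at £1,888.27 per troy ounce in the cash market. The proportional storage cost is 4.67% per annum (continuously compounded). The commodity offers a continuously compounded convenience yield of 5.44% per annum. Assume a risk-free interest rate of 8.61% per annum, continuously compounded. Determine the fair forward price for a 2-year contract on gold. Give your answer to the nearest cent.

£2,208.83 per troy ounce

Net carry = r + u − y = 0.0861 + 0.0467 − 0.0544 = 0.0784
F = S·e^((r+u−y)T) = 1888.27 · e^(0.0784 × 2) = 1888.27 · e^0.15680000
= 1888.27 × 1.16976164 = £2,208.83 per troy ounce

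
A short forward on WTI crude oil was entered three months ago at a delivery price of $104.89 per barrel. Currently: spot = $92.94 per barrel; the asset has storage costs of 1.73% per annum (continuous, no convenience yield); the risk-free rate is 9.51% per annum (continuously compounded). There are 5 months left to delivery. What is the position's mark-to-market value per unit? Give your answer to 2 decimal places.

$7.20 per barrel

Current fair forward for the remaining 5 months: F = S·e^((r + u)·T), (r + u) = 0.0951 + 0.0173 = 0.1124
F = 92.94 · e^(0.1124 × 5/12) = 92.94 × 1.047947 = 97.3962
Value of long forward = (F − K)·e^(−rT) = (97.3962 − 104.89) · e^(−0.0951·5/12)
= -7.4938 × 0.961150 = -7.20
Short position value = −(long value) = $7.20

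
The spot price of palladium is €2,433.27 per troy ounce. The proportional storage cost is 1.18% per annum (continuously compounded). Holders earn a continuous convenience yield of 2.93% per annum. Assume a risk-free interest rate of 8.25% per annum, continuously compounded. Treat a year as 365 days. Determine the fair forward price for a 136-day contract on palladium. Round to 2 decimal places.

Net carry = r + u − y = 0.0825 + 0.0118 − 0.0293 = 0.0650
F = S·e^((r+u−y)T) = 2433.27 · e^(0.0650 × 136/365) = 2433.27 · e^0.02421918
= 2433.27 × 1.02451485 = €2,492.92 per troy ounce

€2,492.92 per troy ounce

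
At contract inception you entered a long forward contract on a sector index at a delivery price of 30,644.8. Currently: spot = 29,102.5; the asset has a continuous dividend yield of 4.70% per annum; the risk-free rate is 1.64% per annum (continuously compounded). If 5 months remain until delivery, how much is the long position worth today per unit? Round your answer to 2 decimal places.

Current fair forward for the remaining 5 months: F = S·e^((r − q)·T), (r − q) = 0.0164 − 0.0470 = -0.0306
F = 29102.5 · e^(-0.0306 × 5/12) = 29102.5 × 0.98733094 = 28733.7987
Value of long forward = (F − K)·e^(−rT) = (28733.7987 − 30644.8) · e^(−0.0164·5/12)
= -1911.0013 × 0.99318996 = -1897.99

-1897.99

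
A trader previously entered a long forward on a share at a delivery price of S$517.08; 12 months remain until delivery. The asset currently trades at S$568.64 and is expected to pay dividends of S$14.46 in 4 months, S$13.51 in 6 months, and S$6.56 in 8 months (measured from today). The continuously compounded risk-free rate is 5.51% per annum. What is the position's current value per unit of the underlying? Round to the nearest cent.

S$45.62

PV(remaining dividends) I = 14.46·e^(−0.0551·4/12) + 13.51·e^(−0.0551·6/12) + 6.56·e^(−0.0551·8/12) = 33.6631
Current forward F = (S − I)·e^(rT) = (568.64 − 33.6631)·e^(0.0551·12/12) = 534.9769 × 1.056646 = 565.2812
Value (long) = (F − K)·e^(−rT) = (565.2812 − 517.08) × 0.946391 = 45.6172
Value = S$45.62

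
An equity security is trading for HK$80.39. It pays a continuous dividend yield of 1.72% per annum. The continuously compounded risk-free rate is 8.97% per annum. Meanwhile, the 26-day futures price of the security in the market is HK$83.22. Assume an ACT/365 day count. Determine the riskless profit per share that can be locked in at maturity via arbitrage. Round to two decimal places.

Fair futures: F* = S·e^(carry·T), with carry = (r − q) = 0.0897 − 0.0172 = 0.0725
F* = 80.39 · e^(0.0725 × 26/365) = 80.39 · e^0.005164 = 80.39 × 1.005177 = HK$80.8062
Market HK$83.22 > fair HK$80.8062: forward overpriced → cash-and-carry (buy spot, short the forward).
At maturity, profit = |F_mkt − F*| = |83.22 − 80.8062| = HK$2.41 per share

HK$2.41 per share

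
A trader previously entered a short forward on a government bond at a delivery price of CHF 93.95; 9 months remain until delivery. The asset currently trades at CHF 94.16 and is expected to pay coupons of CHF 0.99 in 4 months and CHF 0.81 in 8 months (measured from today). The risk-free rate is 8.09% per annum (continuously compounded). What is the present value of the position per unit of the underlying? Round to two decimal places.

-CHF 4.01

PV(remaining coupons) I = 0.99·e^(−0.0809·4/12) + 0.81·e^(−0.0809·8/12) = 1.7311
Current forward F = (S − I)·e^(rT) = (94.16 − 1.7311)·e^(0.0809·9/12) = 92.4289 × 1.062554 = 98.2107
Value (long) = (F − K)·e^(−rT) = (98.2107 − 93.95) × 0.941129 = 4.0099
Short position value = −(long value) = -CHF 4.01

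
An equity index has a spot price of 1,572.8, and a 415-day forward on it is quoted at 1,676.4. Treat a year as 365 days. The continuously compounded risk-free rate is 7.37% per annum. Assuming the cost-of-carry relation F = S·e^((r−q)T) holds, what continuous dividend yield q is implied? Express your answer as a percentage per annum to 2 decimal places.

1.76%

From F = S·e^((r−q)T): (r − q) = ln(F/S)/T
ln(1676.4/1572.8) = ln(1.065870) = 0.063791
(r − q) = 0.063791 / (415/365) = 0.056105
q = r − ln(F/S)/T = 0.0737 − 0.056105 = 0.017595
q = 1.76%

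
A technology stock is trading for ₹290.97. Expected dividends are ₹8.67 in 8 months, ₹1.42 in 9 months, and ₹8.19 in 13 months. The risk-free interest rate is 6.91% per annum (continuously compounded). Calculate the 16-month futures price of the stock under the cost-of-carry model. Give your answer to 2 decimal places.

PV(dividends) I = 8.67·e^(−0.0691·8/12) + 1.42·e^(−0.0691·9/12) + 8.19·e^(−0.0691·13/12)
I = 8.2797 + 1.3483 + 7.5993 = 17.2273
F = (S − I)·e^(rT) = (290.97 − 17.2273) · e^(0.0691·16/12)
= 273.7427 · e^0.092133 = 273.7427 × 1.096511 = ₹300.16

₹300.16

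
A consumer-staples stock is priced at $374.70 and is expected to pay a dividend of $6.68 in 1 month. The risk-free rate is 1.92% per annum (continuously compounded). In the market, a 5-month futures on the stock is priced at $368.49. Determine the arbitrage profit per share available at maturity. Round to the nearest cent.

PV(dividends) I = 6.68·e^(−0.0192·1/12) = 6.6693
Fair futures F* = (S − I)·e^(rT) = (374.70 − 6.6693)·e^0.008000 = 368.0307 × 1.008032 = 370.9867
Market $368.49 < fair 370.9867: forward underpriced → reverse cash-and-carry (short the stock, invest proceeds at r, pay the dividends, go long the forward).
Profit at T = |F_mkt − F*| = |368.49 − 370.9867| = $2.50 per share

$2.50 per share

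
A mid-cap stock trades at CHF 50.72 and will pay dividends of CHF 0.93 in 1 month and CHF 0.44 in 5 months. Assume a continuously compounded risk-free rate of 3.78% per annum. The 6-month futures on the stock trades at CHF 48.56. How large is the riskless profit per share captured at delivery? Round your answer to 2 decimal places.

PV(dividends) I = 0.93·e^(−0.0378·1/12) + 0.44·e^(−0.0378·5/12) = 1.3602
Fair futures F* = (S − I)·e^(rT) = (50.72 − 1.3602)·e^0.018900 = 49.3598 × 1.019080 = 50.3016
Market CHF 48.56 < fair 50.3016: forward underpriced → reverse cash-and-carry (short the stock, invest proceeds at r, pay the dividends, go long the forward).
Profit at T = |F_mkt − F*| = |48.56 − 50.3016| = CHF 1.74 per share

CHF 1.74 per share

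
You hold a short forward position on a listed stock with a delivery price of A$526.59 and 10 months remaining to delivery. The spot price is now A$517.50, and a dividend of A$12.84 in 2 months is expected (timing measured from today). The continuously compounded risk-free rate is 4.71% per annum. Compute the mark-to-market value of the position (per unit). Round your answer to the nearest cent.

PV(remaining dividends) I = 12.84·e^(−0.0471·2/12) = 12.7396
Current forward F = (S − I)·e^(rT) = (517.50 − 12.7396)·e^(0.0471·10/12) = 504.7604 × 1.040030 = 524.9660
Value (long) = (F − K)·e^(−rT) = (524.9660 − 526.59) × 0.961510 = -1.5615
Short position value = −(long value) = A$1.56

A$1.56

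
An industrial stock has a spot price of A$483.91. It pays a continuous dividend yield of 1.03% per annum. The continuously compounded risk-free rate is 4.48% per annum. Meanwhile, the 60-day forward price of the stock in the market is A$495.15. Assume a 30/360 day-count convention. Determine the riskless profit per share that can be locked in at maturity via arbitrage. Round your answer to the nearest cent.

Fair forward: F* = S·e^(carry·T), with carry = (r − q) = 0.0448 − 0.0103 = 0.0345
F* = 483.91 · e^(0.0345 × 60/360) = 483.91 · e^0.005750 = 483.91 × 1.005767 = A$486.7007
Market A$495.15 > fair A$486.7007: forward overpriced → cash-and-carry (buy spot, short the forward).
At maturity, profit = |F_mkt − F*| = |495.15 − 486.7007| = A$8.45 per share

A$8.45 per share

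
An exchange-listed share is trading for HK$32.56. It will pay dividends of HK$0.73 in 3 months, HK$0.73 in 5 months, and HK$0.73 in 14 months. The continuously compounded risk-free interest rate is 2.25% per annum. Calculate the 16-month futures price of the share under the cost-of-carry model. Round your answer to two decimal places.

HK$31.33

PV(dividends) I = 0.73·e^(−0.0225·3/12) + 0.73·e^(−0.0225·5/12) + 0.73·e^(−0.0225·14/12)
I = 0.7259 + 0.7232 + 0.7111 = 2.1602
F = (S − I)·e^(rT) = (32.56 − 2.1602) · e^(0.0225·16/12)
= 30.3998 · e^0.030000 = 30.3998 × 1.030455 = HK$31.33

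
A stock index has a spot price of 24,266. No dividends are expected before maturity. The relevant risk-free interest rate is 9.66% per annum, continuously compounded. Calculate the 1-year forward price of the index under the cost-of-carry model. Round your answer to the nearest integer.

26,727

F = S·e^(rT) = 24266 · e^(0.0966 × 1)
= 24266 · e^0.096600 = 24266 × 1.101420
F = 26,727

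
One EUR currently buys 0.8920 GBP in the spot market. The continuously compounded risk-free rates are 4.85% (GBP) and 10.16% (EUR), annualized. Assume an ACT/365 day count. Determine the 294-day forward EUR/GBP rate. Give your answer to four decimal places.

F = S·e^((r_GBP − r_EUR)T) = 0.8920 · e^((0.0485 − 0.1016) × 294/365)
= 0.8920 · e^-0.042771 = 0.8920 × 0.958131
F = 0.8547 GBP per EUR

0.8547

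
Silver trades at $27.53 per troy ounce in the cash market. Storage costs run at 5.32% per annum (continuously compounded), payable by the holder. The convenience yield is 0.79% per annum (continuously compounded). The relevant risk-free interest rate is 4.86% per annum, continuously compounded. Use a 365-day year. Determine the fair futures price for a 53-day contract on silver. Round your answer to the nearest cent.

Net carry = r + u − y = 0.0486 + 0.0532 − 0.0079 = 0.0939
F = S·e^((r+u−y)T) = 27.53 · e^(0.0939 × 53/365) = 27.53 · e^0.013635
= 27.53 × 1.013728 = $27.91 per troy ounce

$27.91 per troy ounce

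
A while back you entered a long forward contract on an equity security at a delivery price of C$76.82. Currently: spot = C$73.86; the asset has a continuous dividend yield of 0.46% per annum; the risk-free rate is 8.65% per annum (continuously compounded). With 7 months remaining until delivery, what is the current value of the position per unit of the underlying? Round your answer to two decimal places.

Current fair forward for the remaining 7 months: F = S·e^((r − q)·T), (r − q) = 0.0865 − 0.0046 = 0.0819
F = 73.86 · e^(0.0819 × 7/12) = 73.86 × 1.048935 = 77.4743
Value of long forward = (F − K)·e^(−rT) = (77.4743 − 76.82) · e^(−0.0865·7/12)
= 0.6543 × 0.950794 = 0.62

C$0.62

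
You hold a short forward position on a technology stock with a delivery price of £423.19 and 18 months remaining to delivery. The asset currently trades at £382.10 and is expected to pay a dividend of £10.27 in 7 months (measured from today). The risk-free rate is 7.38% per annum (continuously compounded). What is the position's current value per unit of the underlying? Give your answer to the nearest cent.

£6.58

PV(remaining dividends) I = 10.27·e^(−0.0738·7/12) = 9.8373
Current forward F = (S − I)·e^(rT) = (382.10 − 9.8373)·e^(0.0738·18/12) = 372.2627 × 1.117060 = 415.8398
Value (long) = (F − K)·e^(−rT) = (415.8398 − 423.19) × 0.895207 = -6.5800
Short position value = −(long value) = £6.58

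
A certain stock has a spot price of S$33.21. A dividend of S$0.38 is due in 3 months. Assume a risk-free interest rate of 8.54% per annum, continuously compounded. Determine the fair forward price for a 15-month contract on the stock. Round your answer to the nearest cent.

S$36.54

PV(dividends) I = 0.38·e^(−0.0854·3/12)
I = 0.3720
F = (S − I)·e^(rT) = (33.21 − 0.3720) · e^(0.0854·15/12)
= 32.8380 · e^0.106750 = 32.8380 × 1.112656 = S$36.54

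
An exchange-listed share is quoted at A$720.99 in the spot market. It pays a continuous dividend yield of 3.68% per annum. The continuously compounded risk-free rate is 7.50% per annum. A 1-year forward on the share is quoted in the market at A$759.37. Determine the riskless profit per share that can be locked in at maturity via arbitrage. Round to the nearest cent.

A$10.31 per share

Fair forward: F* = S·e^(carry·T), with carry = (r − q) = 0.0750 − 0.0368 = 0.0382
F* = 720.99 · e^(0.0382 × 1) = 720.99 · e^0.038200 = 720.99 × 1.038939 = A$749.0646
Market A$759.37 > fair A$749.0646: forward overpriced → cash-and-carry (buy spot, short the forward).
At maturity, profit = |F_mkt − F*| = |759.37 − 749.0646| = A$10.31 per share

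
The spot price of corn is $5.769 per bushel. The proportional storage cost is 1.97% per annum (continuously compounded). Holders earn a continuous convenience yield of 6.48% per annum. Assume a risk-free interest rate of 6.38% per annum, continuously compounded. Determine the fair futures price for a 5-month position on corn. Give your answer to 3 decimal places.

Net carry = r + u − y = 0.0638 + 0.0197 − 0.0648 = 0.0187
F = S·e^((r+u−y)T) = 5.769 · e^(0.0187 × 5/12) = 5.769 · e^0.007792
= 5.769 × 1.007822 = $5.814 per bushel

$5.814 per bushel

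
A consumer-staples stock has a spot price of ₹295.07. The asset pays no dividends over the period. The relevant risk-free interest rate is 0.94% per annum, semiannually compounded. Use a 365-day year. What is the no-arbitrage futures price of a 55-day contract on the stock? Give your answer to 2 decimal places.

₹295.49

F = S · (1+r/2)^(2T)
= 295.07 × 1.001414
F = ₹295.49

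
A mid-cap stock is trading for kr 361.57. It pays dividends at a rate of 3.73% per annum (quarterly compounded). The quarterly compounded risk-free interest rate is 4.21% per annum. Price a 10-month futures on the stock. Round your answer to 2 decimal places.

kr 363.00

F = S · (1+r/4)^(4T) / (1+q/4)^(4T)
= 361.57 × 1.035516 / 1.031423 = 361.57 × 1.003968
F = kr 363.00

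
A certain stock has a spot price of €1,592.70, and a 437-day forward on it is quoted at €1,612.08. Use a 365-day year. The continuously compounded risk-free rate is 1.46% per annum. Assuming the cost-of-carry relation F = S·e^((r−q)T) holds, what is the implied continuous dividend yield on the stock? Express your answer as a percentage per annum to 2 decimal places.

From F = S·e^((r−q)T): (r − q) = ln(F/S)/T
ln(1612.08/1592.70) = ln(1.012168) = 0.012095
(r − q) = 0.012095 / (437/365) = 0.010102
q = r − ln(F/S)/T = 0.0146 − 0.010102 = 0.004498
q = 0.45%

0.45%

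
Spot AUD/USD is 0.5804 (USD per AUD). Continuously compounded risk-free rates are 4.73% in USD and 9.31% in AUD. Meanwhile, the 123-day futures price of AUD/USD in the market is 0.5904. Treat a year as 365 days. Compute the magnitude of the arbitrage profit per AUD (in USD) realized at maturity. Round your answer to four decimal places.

Fair futures: F* = S·e^(carry·T), with carry = (r_USD − r_AUD) = 0.0473 − 0.0931 = -0.0458
F* = 0.5804 · e^(-0.0458 × 123/365) = 0.5804 · e^-0.015434 = 0.5804 × 0.984684 = 0.5715
Market 0.5904 > fair 0.5715: forward overpriced → cash-and-carry (buy spot, short the forward).
At maturity, profit = |F_mkt − F*| = |0.5904 − 0.5715| = 0.0189 per AUD (in USD)

0.0189 per AUD (in USD)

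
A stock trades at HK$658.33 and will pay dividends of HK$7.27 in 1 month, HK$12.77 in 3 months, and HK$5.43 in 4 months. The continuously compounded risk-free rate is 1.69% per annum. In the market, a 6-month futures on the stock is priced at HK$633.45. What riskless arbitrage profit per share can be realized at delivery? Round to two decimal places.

PV(dividends) I = 7.27·e^(−0.0169·1/12) + 12.77·e^(−0.0169·3/12) + 5.43·e^(−0.0169·4/12) = 25.3754
Fair futures F* = (S − I)·e^(rT) = (658.33 − 25.3754)·e^0.008450 = 632.9546 × 1.008486 = 638.3259
Market HK$633.45 < fair 638.3259: forward underpriced → reverse cash-and-carry (short the stock, invest proceeds at r, pay the dividends, go long the forward).
Profit at T = |F_mkt − F*| = |633.45 − 638.3259| = HK$4.88 per share

HK$4.88 per share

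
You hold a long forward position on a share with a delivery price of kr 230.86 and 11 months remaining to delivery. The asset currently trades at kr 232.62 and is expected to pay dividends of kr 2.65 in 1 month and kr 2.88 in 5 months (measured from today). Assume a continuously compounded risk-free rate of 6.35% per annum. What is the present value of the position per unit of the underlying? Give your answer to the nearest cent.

kr 9.37

PV(remaining dividends) I = 2.65·e^(−0.0635·1/12) + 2.88·e^(−0.0635·5/12) = 5.4408
Current forward F = (S − I)·e^(rT) = (232.62 − 5.4408)·e^(0.0635·11/12) = 227.1792 × 1.059936 = 240.7954
Value (long) = (F − K)·e^(−rT) = (240.7954 − 230.86) × 0.943453 = 9.3736
Value = kr 9.37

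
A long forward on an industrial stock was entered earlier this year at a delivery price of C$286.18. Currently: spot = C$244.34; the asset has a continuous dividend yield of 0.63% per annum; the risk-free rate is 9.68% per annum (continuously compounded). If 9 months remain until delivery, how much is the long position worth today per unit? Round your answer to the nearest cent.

Current fair forward for the remaining 9 months: F = S·e^((r − q)·T), (r − q) = 0.0968 − 0.0063 = 0.0905
F = 244.34 · e^(0.0905 × 9/12) = 244.34 × 1.070232 = 261.5005
Value of long forward = (F − K)·e^(−rT) = (261.5005 − 286.18) · e^(−0.0968·9/12)
= -24.6795 × 0.929973 = -22.95

-C$22.95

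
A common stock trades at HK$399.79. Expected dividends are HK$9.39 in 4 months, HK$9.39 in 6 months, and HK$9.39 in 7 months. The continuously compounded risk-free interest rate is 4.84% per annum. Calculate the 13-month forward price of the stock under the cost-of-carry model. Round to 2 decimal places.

PV(dividends) I = 9.39·e^(−0.0484·4/12) + 9.39·e^(−0.0484·6/12) + 9.39·e^(−0.0484·7/12)
I = 9.2397 + 9.1655 + 9.1286 = 27.5338
F = (S − I)·e^(rT) = (399.79 − 27.5338) · e^(0.0484·13/12)
= 372.2562 · e^0.052433 = 372.2562 × 1.053832 = HK$392.30

HK$392.30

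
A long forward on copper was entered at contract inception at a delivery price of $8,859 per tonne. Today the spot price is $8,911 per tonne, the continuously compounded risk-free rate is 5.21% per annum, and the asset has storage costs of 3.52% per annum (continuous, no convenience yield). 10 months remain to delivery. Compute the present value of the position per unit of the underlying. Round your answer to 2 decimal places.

Current fair forward for the remaining 10 months: F = S·e^((r + u)·T), (r + u) = 0.0521 + 0.0352 = 0.0873
F = 8911 · e^(0.0873 × 10/12) = 8911 × 1.07546164 = 9583.4387
Value of long forward = (F − K)·e^(−rT) = (9583.4387 − 8859) · e^(−0.0521·10/12)
= 724.4387 × 0.95751234 = 693.66

$693.66 per tonne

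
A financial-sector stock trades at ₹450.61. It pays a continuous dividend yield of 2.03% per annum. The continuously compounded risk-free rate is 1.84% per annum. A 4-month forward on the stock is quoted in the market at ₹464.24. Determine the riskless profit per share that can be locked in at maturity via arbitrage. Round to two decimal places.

Fair forward: F* = S·e^(carry·T), with carry = (r − q) = 0.0184 − 0.0203 = -0.0019
F* = 450.61 · e^(-0.0019 × 4/12) = 450.61 · e^-0.000633 = 450.61 × 0.999367 = ₹450.3248
Market ₹464.24 > fair ₹450.3248: forward overpriced → cash-and-carry (buy spot, short the forward).
At maturity, profit = |F_mkt − F*| = |464.24 − 450.3248| = ₹13.92 per share

₹13.92 per share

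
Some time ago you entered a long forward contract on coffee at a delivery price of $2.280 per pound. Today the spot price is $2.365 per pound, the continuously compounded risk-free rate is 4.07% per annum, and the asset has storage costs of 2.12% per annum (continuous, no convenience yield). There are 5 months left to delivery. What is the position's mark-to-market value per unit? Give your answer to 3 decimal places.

$0.144 per pound

Current fair forward for the remaining 5 months: F = S·e^((r + u)·T), (r + u) = 0.0407 + 0.0212 = 0.0619
F = 2.365 · e^(0.0619 × 5/12) = 2.365 × 1.026127 = 2.4268
Value of long forward = (F − K)·e^(−rT) = (2.4268 − 2.280) · e^(−0.0407·5/12)
= 0.1468 × 0.983185 = 0.144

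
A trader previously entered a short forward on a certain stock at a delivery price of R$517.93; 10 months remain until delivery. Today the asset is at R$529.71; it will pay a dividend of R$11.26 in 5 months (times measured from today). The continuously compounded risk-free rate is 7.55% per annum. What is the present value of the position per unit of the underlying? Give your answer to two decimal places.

PV(remaining dividends) I = 11.26·e^(−0.0755·5/12) = 10.9113
Current forward F = (S − I)·e^(rT) = (529.71 − 10.9113)·e^(0.0755·10/12) = 518.7987 × 1.064938 = 552.4884
Value (long) = (F − K)·e^(−rT) = (552.4884 − 517.93) × 0.939022 = 32.4511
Short position value = −(long value) = -R$32.45

-R$32.45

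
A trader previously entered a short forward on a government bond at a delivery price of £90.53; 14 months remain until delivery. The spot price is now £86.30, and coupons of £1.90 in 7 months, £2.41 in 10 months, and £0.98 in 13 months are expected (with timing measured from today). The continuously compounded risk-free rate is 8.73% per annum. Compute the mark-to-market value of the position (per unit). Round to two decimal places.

PV(remaining coupons) I = 1.90·e^(−0.0873·7/12) + 2.41·e^(−0.0873·10/12) + 0.98·e^(−0.0873·13/12) = 4.9381
Current forward F = (S − I)·e^(rT) = (86.30 − 4.9381)·e^(0.0873·14/12) = 81.3619 × 1.107217 = 90.0853
Value (long) = (F − K)·e^(−rT) = (90.0853 − 90.53) × 0.903165 = -0.4016
Short position value = −(long value) = £0.40

£0.40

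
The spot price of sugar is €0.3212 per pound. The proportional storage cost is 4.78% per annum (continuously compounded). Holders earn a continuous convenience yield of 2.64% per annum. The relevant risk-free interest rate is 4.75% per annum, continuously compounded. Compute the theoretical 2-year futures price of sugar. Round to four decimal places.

Net carry = r + u − y = 0.0475 + 0.0478 − 0.0264 = 0.0689
F = S·e^((r+u−y)T) = 0.3212 · e^(0.0689 × 2) = 0.3212 · e^0.137800
= 0.3212 × 1.147746 = €0.3687 per pound

€0.3687 per pound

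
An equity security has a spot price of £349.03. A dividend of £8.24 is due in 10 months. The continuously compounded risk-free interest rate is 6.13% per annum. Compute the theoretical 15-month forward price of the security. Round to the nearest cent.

PV(dividends) I = 8.24·e^(−0.0613·10/12)
I = 7.8296
F = (S − I)·e^(rT) = (349.03 − 7.8296) · e^(0.0613·15/12)
= 341.2004 · e^0.076625 = 341.2004 × 1.079637 = £368.37

£368.37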